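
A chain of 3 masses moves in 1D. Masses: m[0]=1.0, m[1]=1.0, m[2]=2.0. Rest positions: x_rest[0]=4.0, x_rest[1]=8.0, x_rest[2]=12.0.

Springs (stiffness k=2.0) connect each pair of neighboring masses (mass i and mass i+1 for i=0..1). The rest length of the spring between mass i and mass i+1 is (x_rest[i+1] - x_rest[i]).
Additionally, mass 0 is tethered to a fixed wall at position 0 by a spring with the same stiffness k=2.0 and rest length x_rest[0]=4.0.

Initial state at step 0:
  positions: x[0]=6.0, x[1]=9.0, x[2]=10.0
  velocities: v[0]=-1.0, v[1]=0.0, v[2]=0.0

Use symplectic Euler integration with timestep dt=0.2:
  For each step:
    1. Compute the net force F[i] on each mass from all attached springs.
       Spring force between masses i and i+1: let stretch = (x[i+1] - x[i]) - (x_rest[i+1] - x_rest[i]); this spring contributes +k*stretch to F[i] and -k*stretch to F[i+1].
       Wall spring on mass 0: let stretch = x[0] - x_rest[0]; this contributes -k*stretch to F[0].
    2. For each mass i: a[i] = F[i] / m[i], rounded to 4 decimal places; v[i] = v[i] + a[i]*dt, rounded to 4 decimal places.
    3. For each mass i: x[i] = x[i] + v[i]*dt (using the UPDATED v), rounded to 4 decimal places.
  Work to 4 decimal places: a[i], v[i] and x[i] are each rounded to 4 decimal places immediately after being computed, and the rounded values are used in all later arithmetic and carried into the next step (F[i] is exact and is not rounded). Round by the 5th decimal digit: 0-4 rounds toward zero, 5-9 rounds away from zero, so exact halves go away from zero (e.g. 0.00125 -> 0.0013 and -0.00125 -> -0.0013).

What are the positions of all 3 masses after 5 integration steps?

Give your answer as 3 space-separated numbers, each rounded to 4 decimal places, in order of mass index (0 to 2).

Answer: 2.7369 6.8982 11.4259

Derivation:
Step 0: x=[6.0000 9.0000 10.0000] v=[-1.0000 0.0000 0.0000]
Step 1: x=[5.5600 8.8400 10.1200] v=[-2.2000 -0.8000 0.6000]
Step 2: x=[4.9376 8.5200 10.3488] v=[-3.1120 -1.6000 1.1440]
Step 3: x=[4.2068 8.0597 10.6644] v=[-3.6541 -2.3014 1.5782]
Step 4: x=[3.4477 7.4996 11.0359] v=[-3.7957 -2.8007 1.8573]
Step 5: x=[2.7369 6.8982 11.4259] v=[-3.5540 -3.0069 1.9500]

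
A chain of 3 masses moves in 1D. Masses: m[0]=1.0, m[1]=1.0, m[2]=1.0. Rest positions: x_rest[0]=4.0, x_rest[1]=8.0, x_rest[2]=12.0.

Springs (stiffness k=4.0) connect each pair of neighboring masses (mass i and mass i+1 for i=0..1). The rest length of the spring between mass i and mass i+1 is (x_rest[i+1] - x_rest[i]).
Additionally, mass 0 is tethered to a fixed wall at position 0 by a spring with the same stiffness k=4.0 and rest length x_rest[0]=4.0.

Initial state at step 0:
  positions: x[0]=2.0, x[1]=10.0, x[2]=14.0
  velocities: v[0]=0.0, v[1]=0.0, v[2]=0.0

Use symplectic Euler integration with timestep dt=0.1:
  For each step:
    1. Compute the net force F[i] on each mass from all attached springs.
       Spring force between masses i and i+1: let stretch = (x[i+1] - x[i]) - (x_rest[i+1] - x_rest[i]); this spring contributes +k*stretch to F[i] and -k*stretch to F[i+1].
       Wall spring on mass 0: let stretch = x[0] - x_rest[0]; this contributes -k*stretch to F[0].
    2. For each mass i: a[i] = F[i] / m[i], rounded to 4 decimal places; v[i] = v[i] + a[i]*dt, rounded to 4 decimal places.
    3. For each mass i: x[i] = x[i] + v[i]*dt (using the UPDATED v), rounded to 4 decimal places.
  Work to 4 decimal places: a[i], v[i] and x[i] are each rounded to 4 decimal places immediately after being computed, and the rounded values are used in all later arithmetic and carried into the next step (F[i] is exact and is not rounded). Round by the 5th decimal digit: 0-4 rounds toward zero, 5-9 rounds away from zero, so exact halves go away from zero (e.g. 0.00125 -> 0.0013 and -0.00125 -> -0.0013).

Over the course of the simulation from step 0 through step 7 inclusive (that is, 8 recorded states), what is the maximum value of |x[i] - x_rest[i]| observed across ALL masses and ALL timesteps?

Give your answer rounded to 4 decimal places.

Answer: 2.0564

Derivation:
Step 0: x=[2.0000 10.0000 14.0000] v=[0.0000 0.0000 0.0000]
Step 1: x=[2.2400 9.8400 14.0000] v=[2.4000 -1.6000 0.0000]
Step 2: x=[2.6944 9.5424 13.9936] v=[4.5440 -2.9760 -0.0640]
Step 3: x=[3.3149 9.1489 13.9692] v=[6.2054 -3.9347 -0.2445]
Step 4: x=[4.0362 8.7149 13.9119] v=[7.2130 -4.3402 -0.5726]
Step 5: x=[4.7832 8.3016 13.8068] v=[7.4700 -4.1329 -1.0514]
Step 6: x=[5.4796 7.9678 13.6415] v=[6.9641 -3.3382 -1.6535]
Step 7: x=[6.0564 7.7614 13.4092] v=[5.7675 -2.0640 -2.3230]
Max displacement = 2.0564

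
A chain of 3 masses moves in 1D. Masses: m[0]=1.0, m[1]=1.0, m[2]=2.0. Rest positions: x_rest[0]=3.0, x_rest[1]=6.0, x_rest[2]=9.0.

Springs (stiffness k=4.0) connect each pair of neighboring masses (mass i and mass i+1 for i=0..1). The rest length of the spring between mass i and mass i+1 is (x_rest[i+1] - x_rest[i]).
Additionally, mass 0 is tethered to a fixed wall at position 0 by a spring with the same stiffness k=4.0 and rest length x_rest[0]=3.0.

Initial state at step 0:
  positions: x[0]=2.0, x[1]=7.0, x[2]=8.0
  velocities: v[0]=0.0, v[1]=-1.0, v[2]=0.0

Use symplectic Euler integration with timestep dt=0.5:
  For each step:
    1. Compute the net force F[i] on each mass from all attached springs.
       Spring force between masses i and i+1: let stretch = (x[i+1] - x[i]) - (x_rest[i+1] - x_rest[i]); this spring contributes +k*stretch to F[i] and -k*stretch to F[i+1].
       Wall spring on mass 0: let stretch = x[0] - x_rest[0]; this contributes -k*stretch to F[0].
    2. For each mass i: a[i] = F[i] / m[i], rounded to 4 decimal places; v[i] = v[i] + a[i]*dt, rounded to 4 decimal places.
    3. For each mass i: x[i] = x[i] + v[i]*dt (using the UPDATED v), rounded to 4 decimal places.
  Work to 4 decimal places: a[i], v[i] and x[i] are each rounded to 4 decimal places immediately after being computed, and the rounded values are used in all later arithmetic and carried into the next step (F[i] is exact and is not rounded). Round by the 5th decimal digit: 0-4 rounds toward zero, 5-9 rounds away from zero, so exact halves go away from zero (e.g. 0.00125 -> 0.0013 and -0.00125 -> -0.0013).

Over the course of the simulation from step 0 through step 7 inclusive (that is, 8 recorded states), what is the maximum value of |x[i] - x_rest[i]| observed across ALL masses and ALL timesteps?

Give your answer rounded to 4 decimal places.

Answer: 3.5000

Derivation:
Step 0: x=[2.0000 7.0000 8.0000] v=[0.0000 -1.0000 0.0000]
Step 1: x=[5.0000 2.5000 9.0000] v=[6.0000 -9.0000 2.0000]
Step 2: x=[0.5000 7.0000 8.2500] v=[-9.0000 9.0000 -1.5000]
Step 3: x=[2.0000 6.2500 8.3750] v=[3.0000 -1.5000 0.2500]
Step 4: x=[5.7500 3.3750 8.9375] v=[7.5000 -5.7500 1.1250]
Step 5: x=[1.3750 8.4375 8.2188] v=[-8.7500 10.1250 -1.4375]
Step 6: x=[2.6875 6.2188 9.1094] v=[2.6250 -4.4374 1.7812]
Step 7: x=[4.8438 3.3594 10.0547] v=[4.3126 -5.7188 1.8906]
Max displacement = 3.5000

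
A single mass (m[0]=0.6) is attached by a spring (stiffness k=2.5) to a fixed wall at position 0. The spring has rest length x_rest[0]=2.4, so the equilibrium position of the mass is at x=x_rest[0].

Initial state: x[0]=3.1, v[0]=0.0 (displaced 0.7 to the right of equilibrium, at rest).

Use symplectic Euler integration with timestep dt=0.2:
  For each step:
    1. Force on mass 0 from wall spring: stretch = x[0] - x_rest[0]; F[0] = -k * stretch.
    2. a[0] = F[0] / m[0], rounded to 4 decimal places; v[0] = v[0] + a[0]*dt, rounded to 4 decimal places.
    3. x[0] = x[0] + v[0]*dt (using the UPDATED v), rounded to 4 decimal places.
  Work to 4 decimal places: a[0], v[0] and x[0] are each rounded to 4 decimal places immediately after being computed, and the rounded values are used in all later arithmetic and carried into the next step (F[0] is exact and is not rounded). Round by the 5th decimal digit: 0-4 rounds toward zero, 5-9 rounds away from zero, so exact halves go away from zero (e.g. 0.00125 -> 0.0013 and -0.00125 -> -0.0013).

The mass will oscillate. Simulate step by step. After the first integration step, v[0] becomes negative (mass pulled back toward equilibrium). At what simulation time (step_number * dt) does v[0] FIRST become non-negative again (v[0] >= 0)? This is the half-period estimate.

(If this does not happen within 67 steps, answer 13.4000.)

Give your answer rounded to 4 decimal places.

Answer: 1.6000

Derivation:
Step 0: x=[3.1000] v=[0.0000]
Step 1: x=[2.9833] v=[-0.5833]
Step 2: x=[2.7694] v=[-1.0694]
Step 3: x=[2.4940] v=[-1.3772]
Step 4: x=[2.2029] v=[-1.4555]
Step 5: x=[1.9447] v=[-1.2912]
Step 6: x=[1.7623] v=[-0.9118]
Step 7: x=[1.6862] v=[-0.3804]
Step 8: x=[1.7291] v=[0.2144]
First v>=0 after going negative at step 8, time=1.6000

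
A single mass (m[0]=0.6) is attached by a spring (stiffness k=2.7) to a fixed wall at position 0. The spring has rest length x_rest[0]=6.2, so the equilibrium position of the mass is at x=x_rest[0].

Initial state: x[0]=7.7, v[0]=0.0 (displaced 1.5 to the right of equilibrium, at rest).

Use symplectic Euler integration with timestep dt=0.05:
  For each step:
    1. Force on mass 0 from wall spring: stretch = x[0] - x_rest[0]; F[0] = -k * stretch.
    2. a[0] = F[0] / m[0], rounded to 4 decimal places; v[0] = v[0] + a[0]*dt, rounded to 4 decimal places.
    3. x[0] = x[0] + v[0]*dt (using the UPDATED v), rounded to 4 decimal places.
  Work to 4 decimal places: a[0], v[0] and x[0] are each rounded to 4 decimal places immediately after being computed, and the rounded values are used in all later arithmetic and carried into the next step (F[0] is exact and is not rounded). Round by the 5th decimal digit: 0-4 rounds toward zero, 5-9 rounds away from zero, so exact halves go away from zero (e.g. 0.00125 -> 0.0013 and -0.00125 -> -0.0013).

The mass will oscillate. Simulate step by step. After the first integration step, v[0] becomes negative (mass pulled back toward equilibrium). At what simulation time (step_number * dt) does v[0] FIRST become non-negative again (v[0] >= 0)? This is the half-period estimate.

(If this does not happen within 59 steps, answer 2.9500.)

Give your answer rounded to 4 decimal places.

Answer: 1.5000

Derivation:
Step 0: x=[7.7000] v=[0.0000]
Step 1: x=[7.6831] v=[-0.3375]
Step 2: x=[7.6495] v=[-0.6712]
Step 3: x=[7.5996] v=[-0.9973]
Step 4: x=[7.5340] v=[-1.3122]
Step 5: x=[7.4534] v=[-1.6124]
Step 6: x=[7.3587] v=[-1.8944]
Step 7: x=[7.2509] v=[-2.1551]
Step 8: x=[7.1313] v=[-2.3916]
Step 9: x=[7.0012] v=[-2.6011]
Step 10: x=[6.8621] v=[-2.7814]
Step 11: x=[6.7156] v=[-2.9304]
Step 12: x=[6.5633] v=[-3.0464]
Step 13: x=[6.4069] v=[-3.1281]
Step 14: x=[6.2482] v=[-3.1747]
Step 15: x=[6.0889] v=[-3.1855]
Step 16: x=[5.9309] v=[-3.1605]
Step 17: x=[5.7759] v=[-3.1000]
Step 18: x=[5.6257] v=[-3.0046]
Step 19: x=[5.4819] v=[-2.8754]
Step 20: x=[5.3462] v=[-2.7138]
Step 21: x=[5.2201] v=[-2.5217]
Step 22: x=[5.1050] v=[-2.3012]
Step 23: x=[5.0023] v=[-2.0548]
Step 24: x=[4.9130] v=[-1.7853]
Step 25: x=[4.8382] v=[-1.4957]
Step 26: x=[4.7787] v=[-1.1893]
Step 27: x=[4.7352] v=[-0.8695]
Step 28: x=[4.7082] v=[-0.5399]
Step 29: x=[4.6980] v=[-0.2042]
Step 30: x=[4.7047] v=[0.1338]
First v>=0 after going negative at step 30, time=1.5000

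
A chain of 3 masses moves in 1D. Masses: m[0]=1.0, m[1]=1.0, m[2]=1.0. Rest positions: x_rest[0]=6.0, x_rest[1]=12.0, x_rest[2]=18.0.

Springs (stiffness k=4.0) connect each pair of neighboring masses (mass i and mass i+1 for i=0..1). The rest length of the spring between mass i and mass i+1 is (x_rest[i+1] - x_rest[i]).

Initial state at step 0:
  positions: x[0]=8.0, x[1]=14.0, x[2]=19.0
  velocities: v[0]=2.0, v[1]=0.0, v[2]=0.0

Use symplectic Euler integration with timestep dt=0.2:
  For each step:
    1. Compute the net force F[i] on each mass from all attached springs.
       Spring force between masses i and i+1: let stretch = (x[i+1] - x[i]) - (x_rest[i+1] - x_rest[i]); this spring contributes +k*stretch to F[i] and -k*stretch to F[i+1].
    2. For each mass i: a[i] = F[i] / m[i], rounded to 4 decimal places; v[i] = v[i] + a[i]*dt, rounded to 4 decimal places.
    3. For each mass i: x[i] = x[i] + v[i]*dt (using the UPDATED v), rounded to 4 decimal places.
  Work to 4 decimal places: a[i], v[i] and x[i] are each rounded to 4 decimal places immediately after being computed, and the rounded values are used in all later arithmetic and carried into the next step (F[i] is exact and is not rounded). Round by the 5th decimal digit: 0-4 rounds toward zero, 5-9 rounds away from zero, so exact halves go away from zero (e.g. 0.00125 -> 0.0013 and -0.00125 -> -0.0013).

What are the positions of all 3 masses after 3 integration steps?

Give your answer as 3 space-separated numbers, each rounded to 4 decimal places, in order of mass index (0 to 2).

Step 0: x=[8.0000 14.0000 19.0000] v=[2.0000 0.0000 0.0000]
Step 1: x=[8.4000 13.8400 19.1600] v=[2.0000 -0.8000 0.8000]
Step 2: x=[8.7104 13.6608 19.4288] v=[1.5520 -0.8960 1.3440]
Step 3: x=[8.8529 13.6124 19.7347] v=[0.7123 -0.2419 1.5296]

Answer: 8.8529 13.6124 19.7347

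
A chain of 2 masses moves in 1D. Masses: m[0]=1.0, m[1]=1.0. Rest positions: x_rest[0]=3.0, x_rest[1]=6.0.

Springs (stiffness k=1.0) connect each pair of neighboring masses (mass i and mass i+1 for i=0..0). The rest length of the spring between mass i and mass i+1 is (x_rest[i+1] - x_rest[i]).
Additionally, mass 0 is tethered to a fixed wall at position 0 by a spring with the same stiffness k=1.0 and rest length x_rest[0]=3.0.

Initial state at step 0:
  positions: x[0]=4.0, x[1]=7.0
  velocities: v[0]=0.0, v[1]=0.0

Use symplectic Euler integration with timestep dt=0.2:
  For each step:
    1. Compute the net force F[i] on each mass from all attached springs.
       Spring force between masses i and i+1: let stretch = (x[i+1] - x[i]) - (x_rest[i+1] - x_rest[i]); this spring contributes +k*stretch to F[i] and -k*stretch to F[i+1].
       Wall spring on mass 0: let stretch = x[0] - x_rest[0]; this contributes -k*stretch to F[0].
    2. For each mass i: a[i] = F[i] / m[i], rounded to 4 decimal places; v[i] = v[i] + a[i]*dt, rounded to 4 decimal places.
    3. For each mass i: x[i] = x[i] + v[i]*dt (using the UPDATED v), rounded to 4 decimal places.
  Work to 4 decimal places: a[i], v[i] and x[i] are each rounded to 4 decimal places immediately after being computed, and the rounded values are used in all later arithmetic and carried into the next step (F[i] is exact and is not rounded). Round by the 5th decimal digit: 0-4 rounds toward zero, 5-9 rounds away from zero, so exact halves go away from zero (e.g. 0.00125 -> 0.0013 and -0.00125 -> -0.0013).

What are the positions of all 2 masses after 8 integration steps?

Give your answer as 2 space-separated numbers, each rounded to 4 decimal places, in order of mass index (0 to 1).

Answer: 3.0996 6.7432

Derivation:
Step 0: x=[4.0000 7.0000] v=[0.0000 0.0000]
Step 1: x=[3.9600 7.0000] v=[-0.2000 0.0000]
Step 2: x=[3.8832 6.9984] v=[-0.3840 -0.0080]
Step 3: x=[3.7757 6.9922] v=[-0.5376 -0.0310]
Step 4: x=[3.6458 6.9773] v=[-0.6494 -0.0743]
Step 5: x=[3.5033 6.9492] v=[-0.7123 -0.1406]
Step 6: x=[3.3585 6.9032] v=[-0.7238 -0.2298]
Step 7: x=[3.2212 6.8355] v=[-0.6866 -0.3387]
Step 8: x=[3.0996 6.7432] v=[-0.6080 -0.4616]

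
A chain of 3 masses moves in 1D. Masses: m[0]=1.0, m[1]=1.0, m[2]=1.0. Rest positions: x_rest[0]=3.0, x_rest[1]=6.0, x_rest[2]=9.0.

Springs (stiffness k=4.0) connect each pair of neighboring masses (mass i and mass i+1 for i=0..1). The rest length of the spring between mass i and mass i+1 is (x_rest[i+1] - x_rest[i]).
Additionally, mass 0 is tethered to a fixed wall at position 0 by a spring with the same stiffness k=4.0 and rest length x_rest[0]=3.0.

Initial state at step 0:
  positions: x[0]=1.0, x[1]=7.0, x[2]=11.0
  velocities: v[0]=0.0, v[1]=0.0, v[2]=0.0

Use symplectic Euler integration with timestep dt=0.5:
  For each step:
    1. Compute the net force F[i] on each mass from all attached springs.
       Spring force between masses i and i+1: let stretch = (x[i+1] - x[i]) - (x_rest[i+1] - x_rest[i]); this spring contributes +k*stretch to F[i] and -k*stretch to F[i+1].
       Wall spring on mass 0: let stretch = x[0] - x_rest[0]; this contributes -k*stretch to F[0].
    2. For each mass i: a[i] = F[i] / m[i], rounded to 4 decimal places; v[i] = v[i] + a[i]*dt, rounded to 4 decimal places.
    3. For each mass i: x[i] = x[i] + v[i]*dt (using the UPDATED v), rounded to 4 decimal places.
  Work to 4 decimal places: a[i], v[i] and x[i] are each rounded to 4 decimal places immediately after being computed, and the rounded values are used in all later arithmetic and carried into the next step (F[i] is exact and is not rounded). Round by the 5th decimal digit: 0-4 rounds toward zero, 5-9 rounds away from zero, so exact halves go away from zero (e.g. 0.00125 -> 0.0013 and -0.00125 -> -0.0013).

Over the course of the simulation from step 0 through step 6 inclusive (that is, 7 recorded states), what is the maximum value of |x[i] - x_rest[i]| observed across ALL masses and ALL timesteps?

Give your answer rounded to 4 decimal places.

Step 0: x=[1.0000 7.0000 11.0000] v=[0.0000 0.0000 0.0000]
Step 1: x=[6.0000 5.0000 10.0000] v=[10.0000 -4.0000 -2.0000]
Step 2: x=[4.0000 9.0000 7.0000] v=[-4.0000 8.0000 -6.0000]
Step 3: x=[3.0000 6.0000 9.0000] v=[-2.0000 -6.0000 4.0000]
Step 4: x=[2.0000 3.0000 11.0000] v=[-2.0000 -6.0000 4.0000]
Step 5: x=[0.0000 7.0000 8.0000] v=[-4.0000 8.0000 -6.0000]
Step 6: x=[5.0000 5.0000 7.0000] v=[10.0000 -4.0000 -2.0000]
Max displacement = 3.0000

Answer: 3.0000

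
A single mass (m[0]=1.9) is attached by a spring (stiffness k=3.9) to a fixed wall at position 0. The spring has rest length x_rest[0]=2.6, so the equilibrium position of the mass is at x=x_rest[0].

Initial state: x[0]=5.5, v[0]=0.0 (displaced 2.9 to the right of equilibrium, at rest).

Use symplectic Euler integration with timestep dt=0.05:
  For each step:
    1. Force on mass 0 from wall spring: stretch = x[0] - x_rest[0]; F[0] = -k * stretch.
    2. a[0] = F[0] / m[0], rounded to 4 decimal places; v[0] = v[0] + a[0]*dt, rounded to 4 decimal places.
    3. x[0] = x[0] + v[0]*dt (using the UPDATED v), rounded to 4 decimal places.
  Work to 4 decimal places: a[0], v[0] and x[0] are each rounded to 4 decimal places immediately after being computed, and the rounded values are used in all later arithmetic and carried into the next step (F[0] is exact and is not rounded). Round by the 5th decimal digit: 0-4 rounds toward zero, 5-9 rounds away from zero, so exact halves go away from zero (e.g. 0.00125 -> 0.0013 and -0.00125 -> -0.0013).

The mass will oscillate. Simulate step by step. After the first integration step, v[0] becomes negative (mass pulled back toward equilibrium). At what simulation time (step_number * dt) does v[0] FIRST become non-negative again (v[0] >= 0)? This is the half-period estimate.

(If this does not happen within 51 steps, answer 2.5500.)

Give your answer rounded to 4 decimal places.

Answer: 2.2000

Derivation:
Step 0: x=[5.5000] v=[0.0000]
Step 1: x=[5.4851] v=[-0.2976]
Step 2: x=[5.4554] v=[-0.5937]
Step 3: x=[5.4111] v=[-0.8868]
Step 4: x=[5.3523] v=[-1.1753]
Step 5: x=[5.2794] v=[-1.4578]
Step 6: x=[5.1928] v=[-1.7328]
Step 7: x=[5.0929] v=[-1.9989]
Step 8: x=[4.9802] v=[-2.2548]
Step 9: x=[4.8552] v=[-2.4991]
Step 10: x=[4.7187] v=[-2.7306]
Step 11: x=[4.5713] v=[-2.9480]
Step 12: x=[4.4138] v=[-3.1503]
Step 13: x=[4.2470] v=[-3.3365]
Step 14: x=[4.0717] v=[-3.5055]
Step 15: x=[3.8889] v=[-3.6565]
Step 16: x=[3.6995] v=[-3.7888]
Step 17: x=[3.5044] v=[-3.9016]
Step 18: x=[3.3047] v=[-3.9944]
Step 19: x=[3.1014] v=[-4.0667]
Step 20: x=[2.8955] v=[-4.1182]
Step 21: x=[2.6881] v=[-4.1485]
Step 22: x=[2.4802] v=[-4.1575]
Step 23: x=[2.2729] v=[-4.1452]
Step 24: x=[2.0673] v=[-4.1116]
Step 25: x=[1.8645] v=[-4.0569]
Step 26: x=[1.6654] v=[-3.9814]
Step 27: x=[1.4711] v=[-3.8855]
Step 28: x=[1.2826] v=[-3.7696]
Step 29: x=[1.1009] v=[-3.6344]
Step 30: x=[0.9269] v=[-3.4805]
Step 31: x=[0.7615] v=[-3.3088]
Step 32: x=[0.6055] v=[-3.1201]
Step 33: x=[0.4597] v=[-2.9154]
Step 34: x=[0.3249] v=[-2.6957]
Step 35: x=[0.2018] v=[-2.4622]
Step 36: x=[0.0910] v=[-2.2161]
Step 37: x=[-0.0069] v=[-1.9586]
Step 38: x=[-0.0915] v=[-1.6911]
Step 39: x=[-0.1622] v=[-1.4149]
Step 40: x=[-0.2188] v=[-1.1314]
Step 41: x=[-0.2609] v=[-0.8421]
Step 42: x=[-0.2883] v=[-0.5485]
Step 43: x=[-0.3009] v=[-0.2521]
Step 44: x=[-0.2986] v=[0.0456]
First v>=0 after going negative at step 44, time=2.2000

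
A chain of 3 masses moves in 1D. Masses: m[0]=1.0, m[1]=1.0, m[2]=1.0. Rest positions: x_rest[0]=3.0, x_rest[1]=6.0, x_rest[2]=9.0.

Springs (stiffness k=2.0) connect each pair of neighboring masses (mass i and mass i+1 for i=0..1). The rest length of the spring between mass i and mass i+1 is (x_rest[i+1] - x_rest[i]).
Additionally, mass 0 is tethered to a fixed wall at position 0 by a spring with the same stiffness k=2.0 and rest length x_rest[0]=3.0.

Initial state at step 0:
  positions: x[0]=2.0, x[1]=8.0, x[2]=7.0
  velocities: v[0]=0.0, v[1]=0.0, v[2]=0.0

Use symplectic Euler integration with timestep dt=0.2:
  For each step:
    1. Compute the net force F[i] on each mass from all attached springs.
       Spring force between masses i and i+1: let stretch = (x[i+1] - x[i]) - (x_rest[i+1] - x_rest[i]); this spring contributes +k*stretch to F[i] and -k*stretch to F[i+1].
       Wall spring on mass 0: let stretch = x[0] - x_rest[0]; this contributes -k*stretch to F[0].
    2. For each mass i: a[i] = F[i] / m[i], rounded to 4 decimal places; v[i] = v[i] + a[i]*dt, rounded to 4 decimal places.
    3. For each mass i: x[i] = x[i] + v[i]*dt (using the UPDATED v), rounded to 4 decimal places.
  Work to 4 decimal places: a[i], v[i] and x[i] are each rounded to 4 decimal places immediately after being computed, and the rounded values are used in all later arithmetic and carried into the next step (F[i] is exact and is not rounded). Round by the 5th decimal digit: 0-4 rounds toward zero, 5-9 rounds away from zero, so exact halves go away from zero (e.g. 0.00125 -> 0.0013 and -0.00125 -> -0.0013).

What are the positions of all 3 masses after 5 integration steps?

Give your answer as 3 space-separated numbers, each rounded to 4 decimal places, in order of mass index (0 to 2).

Step 0: x=[2.0000 8.0000 7.0000] v=[0.0000 0.0000 0.0000]
Step 1: x=[2.3200 7.4400 7.3200] v=[1.6000 -2.8000 1.6000]
Step 2: x=[2.8640 6.4608 7.8896] v=[2.7200 -4.8960 2.8480]
Step 3: x=[3.4666 5.3082 8.5849] v=[3.0131 -5.7632 3.4765]
Step 4: x=[3.9392 4.2704 9.2581] v=[2.3631 -5.1892 3.3658]
Step 5: x=[4.1232 3.6051 9.7722] v=[0.9199 -3.3266 2.5707]

Answer: 4.1232 3.6051 9.7722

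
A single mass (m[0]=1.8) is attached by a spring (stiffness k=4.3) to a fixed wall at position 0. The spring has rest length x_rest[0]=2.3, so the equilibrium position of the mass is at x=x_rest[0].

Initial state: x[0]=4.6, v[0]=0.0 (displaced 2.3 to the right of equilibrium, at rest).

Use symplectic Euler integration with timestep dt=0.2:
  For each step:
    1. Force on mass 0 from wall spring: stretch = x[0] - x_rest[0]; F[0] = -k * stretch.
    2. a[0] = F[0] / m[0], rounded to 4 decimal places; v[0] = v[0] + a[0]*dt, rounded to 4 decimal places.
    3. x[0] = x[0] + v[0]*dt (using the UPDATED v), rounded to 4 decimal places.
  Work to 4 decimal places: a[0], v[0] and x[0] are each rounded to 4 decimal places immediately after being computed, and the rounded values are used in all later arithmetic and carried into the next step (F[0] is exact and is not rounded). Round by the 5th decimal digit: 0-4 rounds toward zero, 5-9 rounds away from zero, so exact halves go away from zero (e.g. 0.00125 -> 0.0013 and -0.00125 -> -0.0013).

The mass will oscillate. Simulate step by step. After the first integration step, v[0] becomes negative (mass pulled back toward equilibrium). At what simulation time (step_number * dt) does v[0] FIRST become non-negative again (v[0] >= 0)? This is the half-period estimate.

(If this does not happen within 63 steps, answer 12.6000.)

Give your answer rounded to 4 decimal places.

Step 0: x=[4.6000] v=[0.0000]
Step 1: x=[4.3802] v=[-1.0989]
Step 2: x=[3.9616] v=[-2.0928]
Step 3: x=[3.3843] v=[-2.8867]
Step 4: x=[2.7033] v=[-3.4048]
Step 5: x=[1.9838] v=[-3.5975]
Step 6: x=[1.2945] v=[-3.4464]
Step 7: x=[0.7013] v=[-2.9660]
Step 8: x=[0.2609] v=[-2.2022]
Step 9: x=[0.0153] v=[-1.2280]
Step 10: x=[-0.0120] v=[-0.1364]
Step 11: x=[0.1816] v=[0.9682]
First v>=0 after going negative at step 11, time=2.2000

Answer: 2.2000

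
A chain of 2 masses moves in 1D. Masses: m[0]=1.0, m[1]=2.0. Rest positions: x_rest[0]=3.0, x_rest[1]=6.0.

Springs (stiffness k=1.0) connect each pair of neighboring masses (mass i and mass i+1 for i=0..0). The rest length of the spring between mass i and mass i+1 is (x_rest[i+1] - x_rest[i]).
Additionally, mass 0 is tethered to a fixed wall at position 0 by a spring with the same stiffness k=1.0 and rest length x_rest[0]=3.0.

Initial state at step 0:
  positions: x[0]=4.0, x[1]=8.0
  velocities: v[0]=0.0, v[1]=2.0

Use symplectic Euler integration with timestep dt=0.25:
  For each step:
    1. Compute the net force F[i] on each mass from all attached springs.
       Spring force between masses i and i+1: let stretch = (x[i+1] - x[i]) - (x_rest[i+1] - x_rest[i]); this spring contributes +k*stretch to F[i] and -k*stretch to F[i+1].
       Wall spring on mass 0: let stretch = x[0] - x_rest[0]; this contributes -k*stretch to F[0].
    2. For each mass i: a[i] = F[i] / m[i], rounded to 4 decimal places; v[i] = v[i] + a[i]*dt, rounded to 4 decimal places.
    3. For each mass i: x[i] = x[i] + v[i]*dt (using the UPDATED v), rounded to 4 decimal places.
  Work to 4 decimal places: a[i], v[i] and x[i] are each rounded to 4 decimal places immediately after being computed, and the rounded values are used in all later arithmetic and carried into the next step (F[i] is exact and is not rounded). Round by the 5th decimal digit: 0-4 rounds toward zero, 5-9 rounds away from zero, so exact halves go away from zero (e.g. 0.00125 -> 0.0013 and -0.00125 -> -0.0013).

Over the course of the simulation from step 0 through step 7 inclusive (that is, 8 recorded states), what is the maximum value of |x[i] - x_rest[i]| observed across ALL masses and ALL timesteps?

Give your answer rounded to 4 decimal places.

Answer: 4.0182

Derivation:
Step 0: x=[4.0000 8.0000] v=[0.0000 2.0000]
Step 1: x=[4.0000 8.4688] v=[0.0000 1.8750]
Step 2: x=[4.0293 8.8917] v=[0.1172 1.6914]
Step 3: x=[4.1107 9.2564] v=[0.3255 1.4586]
Step 4: x=[4.2568 9.5540] v=[0.5843 1.1904]
Step 5: x=[4.4679 9.7798] v=[0.8444 0.9033]
Step 6: x=[4.7318 9.9334] v=[1.0554 0.6143]
Step 7: x=[5.0250 10.0182] v=[1.1729 0.3391]
Max displacement = 4.0182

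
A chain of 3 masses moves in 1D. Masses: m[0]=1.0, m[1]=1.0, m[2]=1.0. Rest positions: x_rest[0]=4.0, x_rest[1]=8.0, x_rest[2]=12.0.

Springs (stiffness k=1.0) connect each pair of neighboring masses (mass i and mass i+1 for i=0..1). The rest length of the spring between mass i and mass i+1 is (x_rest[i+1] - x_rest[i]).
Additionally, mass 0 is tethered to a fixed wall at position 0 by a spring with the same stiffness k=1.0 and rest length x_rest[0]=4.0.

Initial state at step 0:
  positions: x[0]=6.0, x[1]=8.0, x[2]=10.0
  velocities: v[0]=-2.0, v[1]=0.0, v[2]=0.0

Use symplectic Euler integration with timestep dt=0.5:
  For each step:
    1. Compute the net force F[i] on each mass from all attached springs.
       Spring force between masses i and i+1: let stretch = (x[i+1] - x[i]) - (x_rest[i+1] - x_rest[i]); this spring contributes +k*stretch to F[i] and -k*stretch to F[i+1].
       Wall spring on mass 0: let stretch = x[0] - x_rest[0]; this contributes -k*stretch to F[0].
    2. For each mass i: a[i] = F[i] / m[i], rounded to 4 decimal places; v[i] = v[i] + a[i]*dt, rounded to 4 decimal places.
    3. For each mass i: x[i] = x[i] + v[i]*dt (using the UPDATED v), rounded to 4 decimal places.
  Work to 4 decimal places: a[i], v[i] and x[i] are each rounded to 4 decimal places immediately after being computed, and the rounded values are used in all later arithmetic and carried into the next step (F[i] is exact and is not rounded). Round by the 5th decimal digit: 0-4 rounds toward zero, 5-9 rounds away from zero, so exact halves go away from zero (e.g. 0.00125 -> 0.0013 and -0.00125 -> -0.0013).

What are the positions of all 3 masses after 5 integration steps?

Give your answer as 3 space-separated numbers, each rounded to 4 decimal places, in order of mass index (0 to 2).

Step 0: x=[6.0000 8.0000 10.0000] v=[-2.0000 0.0000 0.0000]
Step 1: x=[4.0000 8.0000 10.5000] v=[-4.0000 0.0000 1.0000]
Step 2: x=[2.0000 7.6250 11.3750] v=[-4.0000 -0.7500 1.7500]
Step 3: x=[0.9063 6.7813 12.3125] v=[-2.1875 -1.6875 1.8750]
Step 4: x=[1.0548 5.8516 12.8672] v=[0.2969 -1.8594 1.1094]
Step 5: x=[2.1388 5.4766 12.6680] v=[2.1679 -0.7500 -0.3984]

Answer: 2.1388 5.4766 12.6680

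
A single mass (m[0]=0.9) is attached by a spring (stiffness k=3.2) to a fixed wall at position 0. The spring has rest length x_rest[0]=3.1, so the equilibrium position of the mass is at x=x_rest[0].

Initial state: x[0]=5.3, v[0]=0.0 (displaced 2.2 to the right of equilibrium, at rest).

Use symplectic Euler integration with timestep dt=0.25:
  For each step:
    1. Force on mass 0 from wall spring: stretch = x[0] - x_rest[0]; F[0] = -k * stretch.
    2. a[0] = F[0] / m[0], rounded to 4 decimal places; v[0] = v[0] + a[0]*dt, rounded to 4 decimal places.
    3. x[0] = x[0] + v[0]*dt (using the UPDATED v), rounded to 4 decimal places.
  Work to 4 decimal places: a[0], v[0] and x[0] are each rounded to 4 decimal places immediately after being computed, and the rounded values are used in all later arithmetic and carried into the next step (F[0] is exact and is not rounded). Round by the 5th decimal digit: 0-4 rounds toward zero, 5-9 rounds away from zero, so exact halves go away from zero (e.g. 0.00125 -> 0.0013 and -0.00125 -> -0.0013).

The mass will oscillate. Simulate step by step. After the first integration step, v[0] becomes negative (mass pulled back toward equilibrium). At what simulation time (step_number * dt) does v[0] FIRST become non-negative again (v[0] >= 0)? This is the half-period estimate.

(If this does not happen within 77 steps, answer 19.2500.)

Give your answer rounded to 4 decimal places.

Step 0: x=[5.3000] v=[0.0000]
Step 1: x=[4.8111] v=[-1.9556]
Step 2: x=[3.9420] v=[-3.4766]
Step 3: x=[2.8857] v=[-4.2251]
Step 4: x=[1.8771] v=[-4.0346]
Step 5: x=[1.1402] v=[-2.9476]
Step 6: x=[0.8388] v=[-1.2056]
Step 7: x=[1.0399] v=[0.8044]
First v>=0 after going negative at step 7, time=1.7500

Answer: 1.7500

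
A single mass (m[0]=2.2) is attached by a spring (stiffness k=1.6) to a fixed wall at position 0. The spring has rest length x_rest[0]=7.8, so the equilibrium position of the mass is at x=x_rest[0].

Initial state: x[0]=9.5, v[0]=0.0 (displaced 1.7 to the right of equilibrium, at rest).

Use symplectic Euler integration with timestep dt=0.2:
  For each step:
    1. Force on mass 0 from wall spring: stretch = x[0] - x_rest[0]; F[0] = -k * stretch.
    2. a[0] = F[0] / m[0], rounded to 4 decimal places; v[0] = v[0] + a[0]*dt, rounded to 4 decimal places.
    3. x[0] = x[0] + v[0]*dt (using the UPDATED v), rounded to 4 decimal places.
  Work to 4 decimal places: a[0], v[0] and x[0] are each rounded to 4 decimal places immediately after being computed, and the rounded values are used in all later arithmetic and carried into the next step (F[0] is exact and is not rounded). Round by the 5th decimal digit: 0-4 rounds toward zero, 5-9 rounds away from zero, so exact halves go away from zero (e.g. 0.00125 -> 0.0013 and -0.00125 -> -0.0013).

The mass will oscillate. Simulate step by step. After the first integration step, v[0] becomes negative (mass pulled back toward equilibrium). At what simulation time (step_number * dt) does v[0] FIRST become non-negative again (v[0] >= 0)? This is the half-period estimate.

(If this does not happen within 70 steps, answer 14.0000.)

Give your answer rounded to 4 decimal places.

Step 0: x=[9.5000] v=[0.0000]
Step 1: x=[9.4505] v=[-0.2473]
Step 2: x=[9.3530] v=[-0.4874]
Step 3: x=[9.2103] v=[-0.7133]
Step 4: x=[9.0266] v=[-0.9184]
Step 5: x=[8.8072] v=[-1.0968]
Step 6: x=[8.5585] v=[-1.2433]
Step 7: x=[8.2878] v=[-1.3536]
Step 8: x=[8.0029] v=[-1.4246]
Step 9: x=[7.7121] v=[-1.4541]
Step 10: x=[7.4238] v=[-1.4413]
Step 11: x=[7.1465] v=[-1.3866]
Step 12: x=[6.8882] v=[-1.2915]
Step 13: x=[6.6564] v=[-1.1589]
Step 14: x=[6.4579] v=[-0.9926]
Step 15: x=[6.2984] v=[-0.7974]
Step 16: x=[6.1826] v=[-0.5790]
Step 17: x=[6.1139] v=[-0.3437]
Step 18: x=[6.0942] v=[-0.0984]
Step 19: x=[6.1241] v=[0.1497]
First v>=0 after going negative at step 19, time=3.8000

Answer: 3.8000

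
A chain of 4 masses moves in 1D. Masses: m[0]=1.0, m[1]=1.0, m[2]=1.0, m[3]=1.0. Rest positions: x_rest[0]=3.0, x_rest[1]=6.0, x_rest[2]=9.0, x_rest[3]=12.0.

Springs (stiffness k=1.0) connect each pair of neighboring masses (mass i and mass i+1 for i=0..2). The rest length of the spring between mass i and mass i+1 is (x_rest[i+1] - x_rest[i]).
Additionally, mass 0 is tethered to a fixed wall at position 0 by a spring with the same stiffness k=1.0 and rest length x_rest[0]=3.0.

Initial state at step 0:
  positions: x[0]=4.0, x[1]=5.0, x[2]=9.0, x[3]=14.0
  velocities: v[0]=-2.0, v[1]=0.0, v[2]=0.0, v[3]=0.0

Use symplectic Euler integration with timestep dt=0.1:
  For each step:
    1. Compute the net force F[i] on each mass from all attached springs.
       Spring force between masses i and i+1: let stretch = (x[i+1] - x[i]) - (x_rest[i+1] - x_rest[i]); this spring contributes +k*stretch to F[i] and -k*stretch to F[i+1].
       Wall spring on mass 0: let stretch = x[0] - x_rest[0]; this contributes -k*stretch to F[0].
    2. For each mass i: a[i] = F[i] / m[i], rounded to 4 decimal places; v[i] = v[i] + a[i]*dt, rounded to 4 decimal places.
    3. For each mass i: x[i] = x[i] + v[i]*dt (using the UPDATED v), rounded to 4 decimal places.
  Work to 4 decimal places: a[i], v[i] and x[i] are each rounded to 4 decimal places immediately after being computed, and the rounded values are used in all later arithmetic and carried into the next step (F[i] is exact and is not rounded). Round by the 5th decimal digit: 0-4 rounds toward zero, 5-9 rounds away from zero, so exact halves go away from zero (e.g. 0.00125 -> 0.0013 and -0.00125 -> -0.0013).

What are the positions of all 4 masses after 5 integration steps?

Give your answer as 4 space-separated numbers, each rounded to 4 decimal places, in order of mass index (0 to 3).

Step 0: x=[4.0000 5.0000 9.0000 14.0000] v=[-2.0000 0.0000 0.0000 0.0000]
Step 1: x=[3.7700 5.0300 9.0100 13.9800] v=[-2.3000 0.3000 0.1000 -0.2000]
Step 2: x=[3.5149 5.0872 9.0299 13.9403] v=[-2.5510 0.5720 0.1990 -0.3970]
Step 3: x=[3.2404 5.1681 9.0595 13.8815] v=[-2.7453 0.8090 0.2958 -0.5880]
Step 4: x=[2.9527 5.2686 9.0984 13.8045] v=[-2.8766 1.0054 0.3889 -0.7702]
Step 5: x=[2.6587 5.3843 9.1461 13.7104] v=[-2.9403 1.1568 0.4765 -0.9408]

Answer: 2.6587 5.3843 9.1461 13.7104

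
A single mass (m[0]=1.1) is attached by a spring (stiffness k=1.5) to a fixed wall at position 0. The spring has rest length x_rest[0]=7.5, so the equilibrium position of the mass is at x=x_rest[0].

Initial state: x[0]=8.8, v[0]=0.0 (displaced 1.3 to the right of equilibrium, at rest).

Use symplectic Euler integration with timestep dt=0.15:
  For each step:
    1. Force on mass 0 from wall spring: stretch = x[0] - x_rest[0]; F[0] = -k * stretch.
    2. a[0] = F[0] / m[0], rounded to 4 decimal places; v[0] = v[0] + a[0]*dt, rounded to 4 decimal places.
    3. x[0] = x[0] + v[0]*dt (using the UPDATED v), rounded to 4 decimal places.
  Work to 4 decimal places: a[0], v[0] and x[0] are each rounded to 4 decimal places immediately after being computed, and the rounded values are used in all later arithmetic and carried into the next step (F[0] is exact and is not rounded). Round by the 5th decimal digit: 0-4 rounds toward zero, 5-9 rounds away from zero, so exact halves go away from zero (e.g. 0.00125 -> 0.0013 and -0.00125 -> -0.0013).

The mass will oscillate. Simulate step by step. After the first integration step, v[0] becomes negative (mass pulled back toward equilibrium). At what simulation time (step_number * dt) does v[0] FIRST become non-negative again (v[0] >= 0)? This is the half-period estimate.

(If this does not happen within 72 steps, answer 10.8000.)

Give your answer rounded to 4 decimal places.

Answer: 2.7000

Derivation:
Step 0: x=[8.8000] v=[0.0000]
Step 1: x=[8.7601] v=[-0.2659]
Step 2: x=[8.6816] v=[-0.5236]
Step 3: x=[8.5668] v=[-0.7653]
Step 4: x=[8.4193] v=[-0.9835]
Step 5: x=[8.2436] v=[-1.1715]
Step 6: x=[8.0451] v=[-1.3236]
Step 7: x=[7.8298] v=[-1.4351]
Step 8: x=[7.6044] v=[-1.5026]
Step 9: x=[7.3758] v=[-1.5240]
Step 10: x=[7.1510] v=[-1.4986]
Step 11: x=[6.9369] v=[-1.4272]
Step 12: x=[6.7401] v=[-1.3120]
Step 13: x=[6.5666] v=[-1.1566]
Step 14: x=[6.4217] v=[-0.9657]
Step 15: x=[6.3099] v=[-0.7451]
Step 16: x=[6.2346] v=[-0.5017]
Step 17: x=[6.1982] v=[-0.2429]
Step 18: x=[6.2017] v=[0.0234]
First v>=0 after going negative at step 18, time=2.7000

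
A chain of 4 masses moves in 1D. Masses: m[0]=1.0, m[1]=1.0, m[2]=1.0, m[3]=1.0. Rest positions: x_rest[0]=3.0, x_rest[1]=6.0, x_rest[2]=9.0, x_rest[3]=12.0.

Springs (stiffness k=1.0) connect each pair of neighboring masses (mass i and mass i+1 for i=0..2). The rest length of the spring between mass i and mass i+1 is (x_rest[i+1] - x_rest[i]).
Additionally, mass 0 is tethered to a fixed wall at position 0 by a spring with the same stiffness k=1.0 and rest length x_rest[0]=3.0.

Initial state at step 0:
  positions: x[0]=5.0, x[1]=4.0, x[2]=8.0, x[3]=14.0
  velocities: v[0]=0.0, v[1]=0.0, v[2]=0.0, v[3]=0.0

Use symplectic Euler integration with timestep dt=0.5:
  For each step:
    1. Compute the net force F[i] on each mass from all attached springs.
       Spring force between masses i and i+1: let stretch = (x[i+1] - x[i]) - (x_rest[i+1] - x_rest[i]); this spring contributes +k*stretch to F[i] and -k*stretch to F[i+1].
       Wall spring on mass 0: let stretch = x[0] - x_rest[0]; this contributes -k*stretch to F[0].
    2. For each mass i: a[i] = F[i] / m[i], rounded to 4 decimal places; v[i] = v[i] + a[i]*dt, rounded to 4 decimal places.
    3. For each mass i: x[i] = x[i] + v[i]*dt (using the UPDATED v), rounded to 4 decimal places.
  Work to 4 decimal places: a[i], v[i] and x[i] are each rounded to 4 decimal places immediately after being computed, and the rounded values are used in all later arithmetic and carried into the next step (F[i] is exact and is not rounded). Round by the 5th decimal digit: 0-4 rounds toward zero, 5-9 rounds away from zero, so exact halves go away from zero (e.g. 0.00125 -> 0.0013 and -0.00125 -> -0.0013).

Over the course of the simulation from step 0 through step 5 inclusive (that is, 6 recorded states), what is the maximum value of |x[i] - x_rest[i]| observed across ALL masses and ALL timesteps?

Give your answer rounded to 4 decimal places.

Answer: 2.4375

Derivation:
Step 0: x=[5.0000 4.0000 8.0000 14.0000] v=[0.0000 0.0000 0.0000 0.0000]
Step 1: x=[3.5000 5.2500 8.5000 13.2500] v=[-3.0000 2.5000 1.0000 -1.5000]
Step 2: x=[1.5625 6.8750 9.3750 12.0625] v=[-3.8750 3.2500 1.7500 -2.3750]
Step 3: x=[0.5625 7.7969 10.2969 10.9531] v=[-2.0000 1.8438 1.8438 -2.2188]
Step 4: x=[1.2305 7.5352 10.7579 10.4297] v=[1.3360 -0.5234 0.9219 -1.0469]
Step 5: x=[3.1671 6.5030 10.3311 10.7383] v=[3.8731 -2.0644 -0.8536 0.6172]
Max displacement = 2.4375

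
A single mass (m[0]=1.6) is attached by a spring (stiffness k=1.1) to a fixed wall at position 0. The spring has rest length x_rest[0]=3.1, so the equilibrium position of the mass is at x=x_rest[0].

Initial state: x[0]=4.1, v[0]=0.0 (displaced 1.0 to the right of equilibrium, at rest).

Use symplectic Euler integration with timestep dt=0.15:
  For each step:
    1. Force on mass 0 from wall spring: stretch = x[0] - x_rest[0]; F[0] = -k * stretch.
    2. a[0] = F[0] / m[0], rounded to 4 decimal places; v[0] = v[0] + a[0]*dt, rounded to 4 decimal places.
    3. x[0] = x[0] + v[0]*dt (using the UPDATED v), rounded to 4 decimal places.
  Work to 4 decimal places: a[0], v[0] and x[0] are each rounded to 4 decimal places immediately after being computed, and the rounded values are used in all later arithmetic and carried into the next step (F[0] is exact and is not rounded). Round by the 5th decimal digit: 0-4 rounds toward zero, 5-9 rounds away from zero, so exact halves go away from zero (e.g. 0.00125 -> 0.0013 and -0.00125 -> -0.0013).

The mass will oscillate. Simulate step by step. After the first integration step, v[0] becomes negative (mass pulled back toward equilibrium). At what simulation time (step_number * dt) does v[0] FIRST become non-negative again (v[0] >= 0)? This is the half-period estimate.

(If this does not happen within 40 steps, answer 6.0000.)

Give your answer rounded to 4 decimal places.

Answer: 3.9000

Derivation:
Step 0: x=[4.1000] v=[0.0000]
Step 1: x=[4.0845] v=[-0.1031]
Step 2: x=[4.0538] v=[-0.2046]
Step 3: x=[4.0084] v=[-0.3030]
Step 4: x=[3.9489] v=[-0.3967]
Step 5: x=[3.8763] v=[-0.4842]
Step 6: x=[3.7917] v=[-0.5643]
Step 7: x=[3.6964] v=[-0.6356]
Step 8: x=[3.5918] v=[-0.6971]
Step 9: x=[3.4796] v=[-0.7478]
Step 10: x=[3.3616] v=[-0.7870]
Step 11: x=[3.2395] v=[-0.8140]
Step 12: x=[3.1152] v=[-0.8284]
Step 13: x=[2.9907] v=[-0.8300]
Step 14: x=[2.8679] v=[-0.8187]
Step 15: x=[2.7487] v=[-0.7948]
Step 16: x=[2.6349] v=[-0.7586]
Step 17: x=[2.5283] v=[-0.7106]
Step 18: x=[2.4305] v=[-0.6517]
Step 19: x=[2.3431] v=[-0.5827]
Step 20: x=[2.2674] v=[-0.5046]
Step 21: x=[2.2046] v=[-0.4187]
Step 22: x=[2.1556] v=[-0.3264]
Step 23: x=[2.1213] v=[-0.2290]
Step 24: x=[2.1021] v=[-0.1281]
Step 25: x=[2.0983] v=[-0.0252]
Step 26: x=[2.1100] v=[0.0781]
First v>=0 after going negative at step 26, time=3.9000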